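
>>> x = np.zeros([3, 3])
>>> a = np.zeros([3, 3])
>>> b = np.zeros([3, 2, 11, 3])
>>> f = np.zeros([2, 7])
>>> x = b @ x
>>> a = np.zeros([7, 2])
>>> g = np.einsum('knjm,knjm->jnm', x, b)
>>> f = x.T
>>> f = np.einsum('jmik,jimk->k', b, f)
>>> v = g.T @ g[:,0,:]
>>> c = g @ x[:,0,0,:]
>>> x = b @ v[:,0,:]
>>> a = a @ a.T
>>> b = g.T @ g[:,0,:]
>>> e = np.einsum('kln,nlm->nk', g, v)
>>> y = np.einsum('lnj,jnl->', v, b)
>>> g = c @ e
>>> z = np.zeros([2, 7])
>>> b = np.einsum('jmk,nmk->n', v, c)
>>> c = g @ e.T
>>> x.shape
(3, 2, 11, 3)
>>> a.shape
(7, 7)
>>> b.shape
(11,)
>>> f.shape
(3,)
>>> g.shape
(11, 2, 11)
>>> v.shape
(3, 2, 3)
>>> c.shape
(11, 2, 3)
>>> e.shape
(3, 11)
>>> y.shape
()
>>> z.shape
(2, 7)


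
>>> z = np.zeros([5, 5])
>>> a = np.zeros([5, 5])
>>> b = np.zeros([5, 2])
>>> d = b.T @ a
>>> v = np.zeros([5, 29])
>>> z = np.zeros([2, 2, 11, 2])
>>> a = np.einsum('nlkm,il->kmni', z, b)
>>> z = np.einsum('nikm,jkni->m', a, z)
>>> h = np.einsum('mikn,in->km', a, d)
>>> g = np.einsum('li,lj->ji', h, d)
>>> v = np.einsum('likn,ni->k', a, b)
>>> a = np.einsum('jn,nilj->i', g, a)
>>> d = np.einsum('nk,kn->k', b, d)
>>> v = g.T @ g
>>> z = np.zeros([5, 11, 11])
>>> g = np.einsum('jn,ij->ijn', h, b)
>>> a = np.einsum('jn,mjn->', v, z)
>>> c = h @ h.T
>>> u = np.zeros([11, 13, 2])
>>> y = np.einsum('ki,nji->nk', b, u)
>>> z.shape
(5, 11, 11)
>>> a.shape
()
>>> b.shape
(5, 2)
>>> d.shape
(2,)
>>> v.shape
(11, 11)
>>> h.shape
(2, 11)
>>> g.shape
(5, 2, 11)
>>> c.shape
(2, 2)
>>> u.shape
(11, 13, 2)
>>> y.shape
(11, 5)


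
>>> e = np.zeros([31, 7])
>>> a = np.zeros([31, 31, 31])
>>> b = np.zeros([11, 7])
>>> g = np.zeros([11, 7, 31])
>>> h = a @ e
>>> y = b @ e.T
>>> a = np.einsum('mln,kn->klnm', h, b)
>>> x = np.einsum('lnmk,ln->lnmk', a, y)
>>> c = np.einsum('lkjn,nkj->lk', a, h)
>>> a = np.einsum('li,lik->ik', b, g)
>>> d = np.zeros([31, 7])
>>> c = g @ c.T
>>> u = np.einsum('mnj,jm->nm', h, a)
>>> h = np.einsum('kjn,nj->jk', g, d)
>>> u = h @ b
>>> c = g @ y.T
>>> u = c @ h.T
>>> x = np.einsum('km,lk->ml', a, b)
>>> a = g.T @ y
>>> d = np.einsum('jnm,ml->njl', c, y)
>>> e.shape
(31, 7)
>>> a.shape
(31, 7, 31)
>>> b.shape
(11, 7)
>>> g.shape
(11, 7, 31)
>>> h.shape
(7, 11)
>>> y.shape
(11, 31)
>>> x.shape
(31, 11)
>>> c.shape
(11, 7, 11)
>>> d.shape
(7, 11, 31)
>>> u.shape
(11, 7, 7)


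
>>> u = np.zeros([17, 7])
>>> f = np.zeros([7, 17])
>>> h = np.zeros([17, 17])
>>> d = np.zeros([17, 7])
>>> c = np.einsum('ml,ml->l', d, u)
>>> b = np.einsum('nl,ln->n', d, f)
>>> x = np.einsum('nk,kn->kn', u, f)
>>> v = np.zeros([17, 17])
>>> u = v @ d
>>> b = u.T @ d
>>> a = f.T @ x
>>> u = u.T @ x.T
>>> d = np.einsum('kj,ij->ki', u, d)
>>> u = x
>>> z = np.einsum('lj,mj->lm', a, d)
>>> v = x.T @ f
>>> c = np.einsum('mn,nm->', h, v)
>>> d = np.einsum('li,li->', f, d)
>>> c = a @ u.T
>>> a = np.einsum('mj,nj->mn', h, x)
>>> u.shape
(7, 17)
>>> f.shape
(7, 17)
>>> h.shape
(17, 17)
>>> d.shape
()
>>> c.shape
(17, 7)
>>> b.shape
(7, 7)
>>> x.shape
(7, 17)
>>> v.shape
(17, 17)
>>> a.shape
(17, 7)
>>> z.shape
(17, 7)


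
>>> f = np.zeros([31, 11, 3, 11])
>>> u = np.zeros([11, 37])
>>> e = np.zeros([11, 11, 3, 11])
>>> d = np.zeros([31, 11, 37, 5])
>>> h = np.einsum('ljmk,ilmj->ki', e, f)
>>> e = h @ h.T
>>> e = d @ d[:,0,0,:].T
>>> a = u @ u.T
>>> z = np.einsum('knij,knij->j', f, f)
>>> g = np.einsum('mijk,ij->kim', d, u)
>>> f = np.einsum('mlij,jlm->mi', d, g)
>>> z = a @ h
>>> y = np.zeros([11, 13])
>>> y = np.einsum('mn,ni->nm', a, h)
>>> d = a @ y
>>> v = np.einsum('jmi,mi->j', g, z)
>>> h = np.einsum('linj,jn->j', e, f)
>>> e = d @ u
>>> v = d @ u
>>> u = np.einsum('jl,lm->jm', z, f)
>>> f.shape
(31, 37)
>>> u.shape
(11, 37)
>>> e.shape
(11, 37)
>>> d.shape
(11, 11)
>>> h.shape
(31,)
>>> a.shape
(11, 11)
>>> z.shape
(11, 31)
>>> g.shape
(5, 11, 31)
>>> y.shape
(11, 11)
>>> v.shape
(11, 37)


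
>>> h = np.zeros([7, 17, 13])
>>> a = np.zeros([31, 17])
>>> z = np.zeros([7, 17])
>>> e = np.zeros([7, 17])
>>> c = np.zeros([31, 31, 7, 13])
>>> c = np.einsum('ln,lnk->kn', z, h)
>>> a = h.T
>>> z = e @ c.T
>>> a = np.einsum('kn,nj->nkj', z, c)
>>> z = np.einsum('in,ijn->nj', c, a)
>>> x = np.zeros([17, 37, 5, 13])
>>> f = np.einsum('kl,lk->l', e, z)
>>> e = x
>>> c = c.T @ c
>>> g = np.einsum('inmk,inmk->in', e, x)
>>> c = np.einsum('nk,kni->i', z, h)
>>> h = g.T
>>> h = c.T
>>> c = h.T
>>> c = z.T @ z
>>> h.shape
(13,)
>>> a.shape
(13, 7, 17)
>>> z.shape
(17, 7)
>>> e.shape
(17, 37, 5, 13)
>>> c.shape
(7, 7)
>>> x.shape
(17, 37, 5, 13)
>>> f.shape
(17,)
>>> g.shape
(17, 37)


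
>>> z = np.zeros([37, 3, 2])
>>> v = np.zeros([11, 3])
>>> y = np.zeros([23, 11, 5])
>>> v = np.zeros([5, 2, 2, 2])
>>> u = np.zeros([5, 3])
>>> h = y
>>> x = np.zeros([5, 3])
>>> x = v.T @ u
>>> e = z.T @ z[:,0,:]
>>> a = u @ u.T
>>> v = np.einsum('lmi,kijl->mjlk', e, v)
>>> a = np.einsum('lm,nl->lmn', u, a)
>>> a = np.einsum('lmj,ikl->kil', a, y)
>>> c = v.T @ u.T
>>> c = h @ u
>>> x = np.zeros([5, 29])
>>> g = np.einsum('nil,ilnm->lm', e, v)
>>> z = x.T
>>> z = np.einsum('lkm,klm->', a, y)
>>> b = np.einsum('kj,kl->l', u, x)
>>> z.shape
()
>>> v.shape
(3, 2, 2, 5)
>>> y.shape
(23, 11, 5)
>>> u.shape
(5, 3)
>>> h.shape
(23, 11, 5)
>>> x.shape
(5, 29)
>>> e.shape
(2, 3, 2)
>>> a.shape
(11, 23, 5)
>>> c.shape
(23, 11, 3)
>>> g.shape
(2, 5)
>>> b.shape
(29,)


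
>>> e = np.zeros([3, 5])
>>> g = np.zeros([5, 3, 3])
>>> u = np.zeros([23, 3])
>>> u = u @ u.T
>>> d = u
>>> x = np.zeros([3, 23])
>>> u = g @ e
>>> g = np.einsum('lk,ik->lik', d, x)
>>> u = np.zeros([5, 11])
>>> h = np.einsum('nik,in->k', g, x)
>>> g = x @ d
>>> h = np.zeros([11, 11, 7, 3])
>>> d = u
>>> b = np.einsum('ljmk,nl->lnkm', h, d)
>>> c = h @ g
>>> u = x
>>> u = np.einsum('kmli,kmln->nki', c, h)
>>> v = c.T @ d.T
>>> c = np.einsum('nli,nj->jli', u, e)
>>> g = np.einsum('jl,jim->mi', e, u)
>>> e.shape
(3, 5)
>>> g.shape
(23, 11)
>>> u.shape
(3, 11, 23)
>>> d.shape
(5, 11)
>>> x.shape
(3, 23)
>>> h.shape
(11, 11, 7, 3)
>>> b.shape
(11, 5, 3, 7)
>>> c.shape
(5, 11, 23)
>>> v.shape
(23, 7, 11, 5)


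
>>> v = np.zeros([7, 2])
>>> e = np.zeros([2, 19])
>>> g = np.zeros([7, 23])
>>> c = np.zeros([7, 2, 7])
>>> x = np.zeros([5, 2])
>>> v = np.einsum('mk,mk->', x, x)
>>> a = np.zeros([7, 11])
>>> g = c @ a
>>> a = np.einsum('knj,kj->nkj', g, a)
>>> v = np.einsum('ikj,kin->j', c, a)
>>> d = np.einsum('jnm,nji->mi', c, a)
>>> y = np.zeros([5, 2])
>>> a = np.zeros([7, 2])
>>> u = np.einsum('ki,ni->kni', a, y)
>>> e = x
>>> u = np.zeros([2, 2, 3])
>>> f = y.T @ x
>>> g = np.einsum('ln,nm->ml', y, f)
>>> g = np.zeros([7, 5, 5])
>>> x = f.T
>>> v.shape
(7,)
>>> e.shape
(5, 2)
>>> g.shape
(7, 5, 5)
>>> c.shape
(7, 2, 7)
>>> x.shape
(2, 2)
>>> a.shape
(7, 2)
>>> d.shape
(7, 11)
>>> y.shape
(5, 2)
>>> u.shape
(2, 2, 3)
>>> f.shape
(2, 2)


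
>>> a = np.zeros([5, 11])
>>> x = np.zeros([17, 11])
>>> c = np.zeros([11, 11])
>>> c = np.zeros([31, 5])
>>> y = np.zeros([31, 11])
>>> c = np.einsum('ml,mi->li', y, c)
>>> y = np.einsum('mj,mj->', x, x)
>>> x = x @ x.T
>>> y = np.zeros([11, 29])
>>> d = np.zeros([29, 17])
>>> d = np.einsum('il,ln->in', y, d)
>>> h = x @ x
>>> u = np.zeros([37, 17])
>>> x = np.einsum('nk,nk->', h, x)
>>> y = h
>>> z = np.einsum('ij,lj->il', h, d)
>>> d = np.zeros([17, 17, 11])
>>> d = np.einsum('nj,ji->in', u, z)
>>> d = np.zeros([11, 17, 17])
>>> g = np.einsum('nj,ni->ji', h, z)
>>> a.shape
(5, 11)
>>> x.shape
()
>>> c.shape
(11, 5)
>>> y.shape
(17, 17)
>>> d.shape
(11, 17, 17)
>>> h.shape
(17, 17)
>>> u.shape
(37, 17)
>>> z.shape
(17, 11)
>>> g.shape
(17, 11)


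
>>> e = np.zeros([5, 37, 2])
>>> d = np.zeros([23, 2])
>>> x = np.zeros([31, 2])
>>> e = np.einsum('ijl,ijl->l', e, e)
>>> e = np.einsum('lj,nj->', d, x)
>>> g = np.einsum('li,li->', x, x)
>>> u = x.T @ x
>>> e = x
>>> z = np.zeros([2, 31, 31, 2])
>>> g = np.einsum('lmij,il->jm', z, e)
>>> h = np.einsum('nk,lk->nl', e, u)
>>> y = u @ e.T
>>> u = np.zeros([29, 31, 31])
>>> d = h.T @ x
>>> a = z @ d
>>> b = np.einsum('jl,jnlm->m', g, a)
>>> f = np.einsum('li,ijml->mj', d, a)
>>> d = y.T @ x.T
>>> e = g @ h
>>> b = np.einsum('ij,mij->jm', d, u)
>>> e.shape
(2, 2)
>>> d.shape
(31, 31)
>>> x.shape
(31, 2)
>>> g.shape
(2, 31)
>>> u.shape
(29, 31, 31)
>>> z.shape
(2, 31, 31, 2)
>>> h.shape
(31, 2)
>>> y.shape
(2, 31)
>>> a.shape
(2, 31, 31, 2)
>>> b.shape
(31, 29)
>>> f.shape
(31, 31)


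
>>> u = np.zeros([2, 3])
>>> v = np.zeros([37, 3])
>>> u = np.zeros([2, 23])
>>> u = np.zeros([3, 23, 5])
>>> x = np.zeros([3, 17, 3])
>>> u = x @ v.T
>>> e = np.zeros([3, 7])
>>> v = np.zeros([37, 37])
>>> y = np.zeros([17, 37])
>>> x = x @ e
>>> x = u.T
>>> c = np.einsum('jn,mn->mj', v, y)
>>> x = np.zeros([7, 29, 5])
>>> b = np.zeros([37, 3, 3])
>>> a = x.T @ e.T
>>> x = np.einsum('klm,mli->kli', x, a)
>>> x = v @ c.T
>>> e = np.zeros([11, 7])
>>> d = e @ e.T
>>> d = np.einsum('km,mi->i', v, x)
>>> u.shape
(3, 17, 37)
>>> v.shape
(37, 37)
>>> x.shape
(37, 17)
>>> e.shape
(11, 7)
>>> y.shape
(17, 37)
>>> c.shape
(17, 37)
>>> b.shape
(37, 3, 3)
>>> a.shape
(5, 29, 3)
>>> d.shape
(17,)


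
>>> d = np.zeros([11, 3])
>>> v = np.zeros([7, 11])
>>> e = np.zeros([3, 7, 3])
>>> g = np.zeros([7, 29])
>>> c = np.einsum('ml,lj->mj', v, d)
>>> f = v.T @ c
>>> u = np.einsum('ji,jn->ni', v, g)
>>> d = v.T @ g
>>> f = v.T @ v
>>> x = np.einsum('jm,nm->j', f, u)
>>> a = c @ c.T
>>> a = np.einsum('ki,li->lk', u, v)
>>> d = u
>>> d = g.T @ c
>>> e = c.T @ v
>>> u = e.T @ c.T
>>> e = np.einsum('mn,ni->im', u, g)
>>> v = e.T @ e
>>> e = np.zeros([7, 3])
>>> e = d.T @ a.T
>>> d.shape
(29, 3)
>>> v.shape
(11, 11)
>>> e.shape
(3, 7)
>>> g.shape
(7, 29)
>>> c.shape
(7, 3)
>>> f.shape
(11, 11)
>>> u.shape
(11, 7)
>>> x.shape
(11,)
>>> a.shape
(7, 29)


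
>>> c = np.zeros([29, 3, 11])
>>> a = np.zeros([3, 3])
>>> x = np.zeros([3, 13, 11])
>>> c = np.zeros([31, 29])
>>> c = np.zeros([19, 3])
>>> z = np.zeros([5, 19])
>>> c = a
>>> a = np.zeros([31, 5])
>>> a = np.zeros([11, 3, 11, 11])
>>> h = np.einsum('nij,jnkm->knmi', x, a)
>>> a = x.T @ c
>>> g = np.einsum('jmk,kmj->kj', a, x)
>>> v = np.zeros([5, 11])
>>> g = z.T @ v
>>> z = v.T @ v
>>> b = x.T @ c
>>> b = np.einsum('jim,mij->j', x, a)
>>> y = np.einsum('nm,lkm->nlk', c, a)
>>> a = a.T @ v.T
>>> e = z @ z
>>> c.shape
(3, 3)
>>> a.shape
(3, 13, 5)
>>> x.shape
(3, 13, 11)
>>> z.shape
(11, 11)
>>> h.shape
(11, 3, 11, 13)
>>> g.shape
(19, 11)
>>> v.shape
(5, 11)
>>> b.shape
(3,)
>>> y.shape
(3, 11, 13)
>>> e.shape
(11, 11)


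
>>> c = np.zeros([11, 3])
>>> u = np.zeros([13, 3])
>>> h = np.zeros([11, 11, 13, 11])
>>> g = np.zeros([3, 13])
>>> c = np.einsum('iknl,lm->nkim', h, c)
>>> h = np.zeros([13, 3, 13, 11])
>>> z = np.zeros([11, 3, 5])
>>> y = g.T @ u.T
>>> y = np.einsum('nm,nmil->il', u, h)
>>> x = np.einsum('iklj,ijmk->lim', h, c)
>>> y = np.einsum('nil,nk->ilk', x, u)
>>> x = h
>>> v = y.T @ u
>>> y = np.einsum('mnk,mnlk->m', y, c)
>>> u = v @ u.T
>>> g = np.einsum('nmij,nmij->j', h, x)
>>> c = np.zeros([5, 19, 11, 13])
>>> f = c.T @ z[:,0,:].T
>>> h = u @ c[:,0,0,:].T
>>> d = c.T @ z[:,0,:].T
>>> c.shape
(5, 19, 11, 13)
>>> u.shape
(3, 11, 13)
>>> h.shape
(3, 11, 5)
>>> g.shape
(11,)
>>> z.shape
(11, 3, 5)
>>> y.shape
(13,)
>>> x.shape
(13, 3, 13, 11)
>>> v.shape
(3, 11, 3)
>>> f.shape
(13, 11, 19, 11)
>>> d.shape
(13, 11, 19, 11)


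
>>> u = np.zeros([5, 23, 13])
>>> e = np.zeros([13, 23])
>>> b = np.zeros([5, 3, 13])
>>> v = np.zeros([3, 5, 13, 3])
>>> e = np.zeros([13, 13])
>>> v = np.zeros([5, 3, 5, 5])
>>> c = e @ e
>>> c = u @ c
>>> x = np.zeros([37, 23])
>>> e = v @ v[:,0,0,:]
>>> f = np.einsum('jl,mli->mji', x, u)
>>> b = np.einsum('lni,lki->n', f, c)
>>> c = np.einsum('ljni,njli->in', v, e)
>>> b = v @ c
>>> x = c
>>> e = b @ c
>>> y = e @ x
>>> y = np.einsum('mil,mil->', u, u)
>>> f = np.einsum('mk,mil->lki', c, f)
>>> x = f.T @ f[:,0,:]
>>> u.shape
(5, 23, 13)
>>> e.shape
(5, 3, 5, 5)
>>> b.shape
(5, 3, 5, 5)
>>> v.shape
(5, 3, 5, 5)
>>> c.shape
(5, 5)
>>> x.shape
(37, 5, 37)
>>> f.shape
(13, 5, 37)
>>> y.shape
()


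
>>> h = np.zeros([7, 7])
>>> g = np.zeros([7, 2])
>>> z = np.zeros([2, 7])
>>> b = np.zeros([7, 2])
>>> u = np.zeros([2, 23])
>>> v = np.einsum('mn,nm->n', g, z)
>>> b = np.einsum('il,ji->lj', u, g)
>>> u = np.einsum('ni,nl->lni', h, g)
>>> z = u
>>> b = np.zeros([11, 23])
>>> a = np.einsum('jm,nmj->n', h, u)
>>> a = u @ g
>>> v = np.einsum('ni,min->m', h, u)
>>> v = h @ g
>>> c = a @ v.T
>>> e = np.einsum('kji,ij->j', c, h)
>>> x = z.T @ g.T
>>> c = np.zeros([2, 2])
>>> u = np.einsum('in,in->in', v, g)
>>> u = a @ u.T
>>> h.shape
(7, 7)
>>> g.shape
(7, 2)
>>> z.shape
(2, 7, 7)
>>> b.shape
(11, 23)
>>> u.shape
(2, 7, 7)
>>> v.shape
(7, 2)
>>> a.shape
(2, 7, 2)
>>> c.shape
(2, 2)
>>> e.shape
(7,)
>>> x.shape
(7, 7, 7)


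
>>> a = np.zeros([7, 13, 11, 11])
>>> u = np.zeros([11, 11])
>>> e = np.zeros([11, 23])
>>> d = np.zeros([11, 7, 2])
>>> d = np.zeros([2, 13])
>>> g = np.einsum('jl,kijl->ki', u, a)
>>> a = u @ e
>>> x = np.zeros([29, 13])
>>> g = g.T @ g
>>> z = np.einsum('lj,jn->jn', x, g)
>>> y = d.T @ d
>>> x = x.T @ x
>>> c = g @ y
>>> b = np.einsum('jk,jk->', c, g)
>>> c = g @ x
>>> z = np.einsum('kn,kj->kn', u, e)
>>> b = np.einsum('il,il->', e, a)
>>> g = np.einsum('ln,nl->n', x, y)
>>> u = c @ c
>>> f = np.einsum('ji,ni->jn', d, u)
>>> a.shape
(11, 23)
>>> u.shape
(13, 13)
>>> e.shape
(11, 23)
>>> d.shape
(2, 13)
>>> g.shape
(13,)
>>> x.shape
(13, 13)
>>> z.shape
(11, 11)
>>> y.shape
(13, 13)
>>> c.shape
(13, 13)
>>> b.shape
()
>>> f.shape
(2, 13)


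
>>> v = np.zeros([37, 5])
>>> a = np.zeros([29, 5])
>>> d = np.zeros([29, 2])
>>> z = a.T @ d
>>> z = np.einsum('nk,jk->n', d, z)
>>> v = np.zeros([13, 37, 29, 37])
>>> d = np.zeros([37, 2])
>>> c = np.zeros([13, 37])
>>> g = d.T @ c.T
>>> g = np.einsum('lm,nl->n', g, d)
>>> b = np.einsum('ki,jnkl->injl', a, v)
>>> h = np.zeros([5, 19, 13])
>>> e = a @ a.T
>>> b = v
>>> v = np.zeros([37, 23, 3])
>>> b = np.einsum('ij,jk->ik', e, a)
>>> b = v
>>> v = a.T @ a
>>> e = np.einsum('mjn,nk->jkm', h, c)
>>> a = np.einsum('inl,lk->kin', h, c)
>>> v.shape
(5, 5)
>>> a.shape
(37, 5, 19)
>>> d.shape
(37, 2)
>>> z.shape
(29,)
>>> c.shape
(13, 37)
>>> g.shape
(37,)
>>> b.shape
(37, 23, 3)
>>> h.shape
(5, 19, 13)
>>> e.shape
(19, 37, 5)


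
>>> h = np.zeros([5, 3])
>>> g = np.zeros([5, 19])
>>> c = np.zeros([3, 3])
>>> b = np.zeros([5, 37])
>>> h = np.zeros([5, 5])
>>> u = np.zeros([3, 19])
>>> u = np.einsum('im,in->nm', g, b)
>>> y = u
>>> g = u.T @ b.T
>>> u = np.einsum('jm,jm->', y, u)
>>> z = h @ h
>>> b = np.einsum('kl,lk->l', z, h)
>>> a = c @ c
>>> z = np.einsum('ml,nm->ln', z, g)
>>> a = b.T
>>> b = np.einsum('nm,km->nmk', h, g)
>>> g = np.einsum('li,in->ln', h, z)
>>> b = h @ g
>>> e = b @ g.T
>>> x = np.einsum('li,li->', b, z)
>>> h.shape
(5, 5)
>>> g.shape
(5, 19)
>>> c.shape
(3, 3)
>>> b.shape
(5, 19)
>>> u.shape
()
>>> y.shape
(37, 19)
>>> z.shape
(5, 19)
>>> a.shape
(5,)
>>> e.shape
(5, 5)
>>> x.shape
()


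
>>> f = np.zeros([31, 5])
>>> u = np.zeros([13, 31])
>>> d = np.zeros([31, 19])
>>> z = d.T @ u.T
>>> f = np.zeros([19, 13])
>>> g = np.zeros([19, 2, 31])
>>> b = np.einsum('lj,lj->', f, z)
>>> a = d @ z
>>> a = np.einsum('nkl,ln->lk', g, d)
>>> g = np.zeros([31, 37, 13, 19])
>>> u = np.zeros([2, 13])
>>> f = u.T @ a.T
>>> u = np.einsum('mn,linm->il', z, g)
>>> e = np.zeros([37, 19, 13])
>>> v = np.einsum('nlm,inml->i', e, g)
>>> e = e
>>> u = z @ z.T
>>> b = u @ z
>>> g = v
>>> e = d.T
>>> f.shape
(13, 31)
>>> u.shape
(19, 19)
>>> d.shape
(31, 19)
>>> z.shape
(19, 13)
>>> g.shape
(31,)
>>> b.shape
(19, 13)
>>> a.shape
(31, 2)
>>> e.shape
(19, 31)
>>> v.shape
(31,)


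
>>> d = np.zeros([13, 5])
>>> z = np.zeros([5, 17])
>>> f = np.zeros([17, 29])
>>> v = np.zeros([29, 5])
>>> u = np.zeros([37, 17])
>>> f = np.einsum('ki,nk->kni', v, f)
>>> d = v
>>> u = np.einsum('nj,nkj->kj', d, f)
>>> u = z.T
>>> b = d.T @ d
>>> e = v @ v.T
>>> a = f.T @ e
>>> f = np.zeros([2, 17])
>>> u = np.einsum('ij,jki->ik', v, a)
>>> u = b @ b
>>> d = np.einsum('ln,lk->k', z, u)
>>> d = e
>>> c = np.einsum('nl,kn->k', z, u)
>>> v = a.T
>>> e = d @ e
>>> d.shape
(29, 29)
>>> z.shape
(5, 17)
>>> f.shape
(2, 17)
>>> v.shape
(29, 17, 5)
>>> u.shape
(5, 5)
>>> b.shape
(5, 5)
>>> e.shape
(29, 29)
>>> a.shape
(5, 17, 29)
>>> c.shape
(5,)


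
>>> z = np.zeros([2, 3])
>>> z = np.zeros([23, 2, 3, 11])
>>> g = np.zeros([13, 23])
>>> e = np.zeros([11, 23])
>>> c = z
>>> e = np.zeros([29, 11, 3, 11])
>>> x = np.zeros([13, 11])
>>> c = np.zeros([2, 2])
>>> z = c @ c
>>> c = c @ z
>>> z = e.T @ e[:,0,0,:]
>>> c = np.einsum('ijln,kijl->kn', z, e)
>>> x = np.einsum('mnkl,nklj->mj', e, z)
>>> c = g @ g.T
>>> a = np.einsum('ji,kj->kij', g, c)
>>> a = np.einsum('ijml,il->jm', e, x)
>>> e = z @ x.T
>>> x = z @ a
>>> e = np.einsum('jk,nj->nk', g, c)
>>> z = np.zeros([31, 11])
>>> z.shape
(31, 11)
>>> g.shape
(13, 23)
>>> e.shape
(13, 23)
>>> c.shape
(13, 13)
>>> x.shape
(11, 3, 11, 3)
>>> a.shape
(11, 3)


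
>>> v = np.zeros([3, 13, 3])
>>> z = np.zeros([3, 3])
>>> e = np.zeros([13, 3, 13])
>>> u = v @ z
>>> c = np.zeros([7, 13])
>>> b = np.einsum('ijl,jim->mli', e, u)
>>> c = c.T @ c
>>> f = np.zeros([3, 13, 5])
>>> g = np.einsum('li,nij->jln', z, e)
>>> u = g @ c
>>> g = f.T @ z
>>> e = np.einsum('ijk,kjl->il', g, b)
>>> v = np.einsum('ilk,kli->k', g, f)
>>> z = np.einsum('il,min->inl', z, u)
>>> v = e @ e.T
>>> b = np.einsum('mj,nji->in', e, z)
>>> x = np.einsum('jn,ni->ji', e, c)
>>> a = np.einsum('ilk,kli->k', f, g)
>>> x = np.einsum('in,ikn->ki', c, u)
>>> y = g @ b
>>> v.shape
(5, 5)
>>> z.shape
(3, 13, 3)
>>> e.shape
(5, 13)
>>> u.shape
(13, 3, 13)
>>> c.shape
(13, 13)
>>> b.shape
(3, 3)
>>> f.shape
(3, 13, 5)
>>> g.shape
(5, 13, 3)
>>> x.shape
(3, 13)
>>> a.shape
(5,)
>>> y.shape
(5, 13, 3)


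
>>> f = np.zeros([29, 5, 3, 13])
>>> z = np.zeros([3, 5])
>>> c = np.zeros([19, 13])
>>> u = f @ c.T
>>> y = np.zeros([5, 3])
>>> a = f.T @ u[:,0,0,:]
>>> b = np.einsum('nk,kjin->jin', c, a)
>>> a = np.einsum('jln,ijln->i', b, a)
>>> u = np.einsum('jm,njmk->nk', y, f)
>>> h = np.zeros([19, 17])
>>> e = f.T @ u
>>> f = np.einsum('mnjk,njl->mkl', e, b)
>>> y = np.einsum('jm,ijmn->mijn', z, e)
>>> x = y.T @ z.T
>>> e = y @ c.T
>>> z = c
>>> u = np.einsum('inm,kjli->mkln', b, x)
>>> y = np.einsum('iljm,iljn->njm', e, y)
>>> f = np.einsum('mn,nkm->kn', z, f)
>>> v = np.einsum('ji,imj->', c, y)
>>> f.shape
(13, 13)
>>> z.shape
(19, 13)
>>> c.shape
(19, 13)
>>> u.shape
(19, 13, 13, 5)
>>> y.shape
(13, 3, 19)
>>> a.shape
(13,)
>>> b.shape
(3, 5, 19)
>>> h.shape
(19, 17)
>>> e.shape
(5, 13, 3, 19)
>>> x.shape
(13, 3, 13, 3)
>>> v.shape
()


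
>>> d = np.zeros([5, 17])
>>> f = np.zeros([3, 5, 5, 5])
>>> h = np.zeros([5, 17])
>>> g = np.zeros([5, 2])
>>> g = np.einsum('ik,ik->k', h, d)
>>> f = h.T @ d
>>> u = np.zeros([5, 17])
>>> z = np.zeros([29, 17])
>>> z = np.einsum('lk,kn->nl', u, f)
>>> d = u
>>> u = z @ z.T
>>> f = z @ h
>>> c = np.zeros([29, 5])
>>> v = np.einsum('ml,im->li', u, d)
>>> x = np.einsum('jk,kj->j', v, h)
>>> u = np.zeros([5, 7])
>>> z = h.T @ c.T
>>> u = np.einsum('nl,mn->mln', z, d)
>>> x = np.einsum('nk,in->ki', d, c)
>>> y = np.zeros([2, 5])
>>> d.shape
(5, 17)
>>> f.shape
(17, 17)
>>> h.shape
(5, 17)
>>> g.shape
(17,)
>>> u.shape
(5, 29, 17)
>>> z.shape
(17, 29)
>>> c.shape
(29, 5)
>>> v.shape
(17, 5)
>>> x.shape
(17, 29)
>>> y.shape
(2, 5)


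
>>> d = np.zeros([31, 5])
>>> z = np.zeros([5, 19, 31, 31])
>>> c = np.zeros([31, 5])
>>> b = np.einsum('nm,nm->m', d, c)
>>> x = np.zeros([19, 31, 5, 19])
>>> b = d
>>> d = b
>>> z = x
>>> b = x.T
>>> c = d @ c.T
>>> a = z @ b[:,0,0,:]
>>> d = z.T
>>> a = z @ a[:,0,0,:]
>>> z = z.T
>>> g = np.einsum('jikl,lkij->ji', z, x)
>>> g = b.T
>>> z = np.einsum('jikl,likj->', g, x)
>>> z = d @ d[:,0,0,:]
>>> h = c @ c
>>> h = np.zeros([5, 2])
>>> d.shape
(19, 5, 31, 19)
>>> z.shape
(19, 5, 31, 19)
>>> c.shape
(31, 31)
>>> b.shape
(19, 5, 31, 19)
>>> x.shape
(19, 31, 5, 19)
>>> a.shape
(19, 31, 5, 19)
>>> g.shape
(19, 31, 5, 19)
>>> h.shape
(5, 2)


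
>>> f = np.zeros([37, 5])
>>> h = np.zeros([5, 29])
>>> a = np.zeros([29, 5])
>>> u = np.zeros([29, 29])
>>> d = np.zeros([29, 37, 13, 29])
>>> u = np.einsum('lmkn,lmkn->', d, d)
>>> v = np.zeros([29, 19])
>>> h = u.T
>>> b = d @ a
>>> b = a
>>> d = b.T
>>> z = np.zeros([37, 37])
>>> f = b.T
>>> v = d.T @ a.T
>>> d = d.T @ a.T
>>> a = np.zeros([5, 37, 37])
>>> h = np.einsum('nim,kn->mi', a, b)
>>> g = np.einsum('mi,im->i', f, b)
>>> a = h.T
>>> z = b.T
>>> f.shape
(5, 29)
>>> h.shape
(37, 37)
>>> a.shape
(37, 37)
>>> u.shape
()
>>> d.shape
(29, 29)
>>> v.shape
(29, 29)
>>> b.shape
(29, 5)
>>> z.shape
(5, 29)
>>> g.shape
(29,)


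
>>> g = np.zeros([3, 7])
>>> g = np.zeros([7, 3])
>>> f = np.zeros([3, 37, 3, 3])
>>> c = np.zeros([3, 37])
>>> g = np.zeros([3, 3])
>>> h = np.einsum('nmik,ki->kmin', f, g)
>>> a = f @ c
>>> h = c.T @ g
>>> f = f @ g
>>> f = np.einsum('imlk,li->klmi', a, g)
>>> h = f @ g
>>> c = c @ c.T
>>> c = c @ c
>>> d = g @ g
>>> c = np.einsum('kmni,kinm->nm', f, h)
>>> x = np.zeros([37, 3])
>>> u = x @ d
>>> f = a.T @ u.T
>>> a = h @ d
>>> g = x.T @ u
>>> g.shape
(3, 3)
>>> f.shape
(37, 3, 37, 37)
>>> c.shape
(37, 3)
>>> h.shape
(37, 3, 37, 3)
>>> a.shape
(37, 3, 37, 3)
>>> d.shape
(3, 3)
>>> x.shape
(37, 3)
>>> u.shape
(37, 3)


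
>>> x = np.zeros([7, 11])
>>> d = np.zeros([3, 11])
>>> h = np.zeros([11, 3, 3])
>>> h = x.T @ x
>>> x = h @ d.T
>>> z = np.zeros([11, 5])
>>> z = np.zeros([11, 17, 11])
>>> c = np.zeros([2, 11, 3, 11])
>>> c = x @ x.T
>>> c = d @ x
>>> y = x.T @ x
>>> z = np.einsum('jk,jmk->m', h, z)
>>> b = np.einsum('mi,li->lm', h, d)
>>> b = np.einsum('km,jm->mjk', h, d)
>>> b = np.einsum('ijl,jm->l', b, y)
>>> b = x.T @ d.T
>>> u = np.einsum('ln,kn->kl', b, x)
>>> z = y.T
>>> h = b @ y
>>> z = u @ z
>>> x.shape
(11, 3)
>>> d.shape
(3, 11)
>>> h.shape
(3, 3)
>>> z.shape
(11, 3)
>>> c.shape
(3, 3)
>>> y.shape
(3, 3)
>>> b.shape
(3, 3)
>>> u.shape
(11, 3)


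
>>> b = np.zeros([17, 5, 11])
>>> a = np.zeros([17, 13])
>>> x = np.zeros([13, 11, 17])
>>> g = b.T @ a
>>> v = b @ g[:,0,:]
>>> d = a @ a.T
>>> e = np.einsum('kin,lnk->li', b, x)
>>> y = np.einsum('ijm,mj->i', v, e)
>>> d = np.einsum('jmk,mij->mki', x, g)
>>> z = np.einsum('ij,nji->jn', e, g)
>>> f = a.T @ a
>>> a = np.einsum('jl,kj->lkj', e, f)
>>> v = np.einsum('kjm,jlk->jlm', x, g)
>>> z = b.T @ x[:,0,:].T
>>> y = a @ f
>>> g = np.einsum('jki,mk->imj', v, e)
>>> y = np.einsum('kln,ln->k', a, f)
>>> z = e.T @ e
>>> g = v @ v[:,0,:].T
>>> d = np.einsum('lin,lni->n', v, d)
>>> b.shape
(17, 5, 11)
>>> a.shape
(5, 13, 13)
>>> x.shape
(13, 11, 17)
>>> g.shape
(11, 5, 11)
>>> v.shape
(11, 5, 17)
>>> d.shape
(17,)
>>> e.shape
(13, 5)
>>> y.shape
(5,)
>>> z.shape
(5, 5)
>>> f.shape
(13, 13)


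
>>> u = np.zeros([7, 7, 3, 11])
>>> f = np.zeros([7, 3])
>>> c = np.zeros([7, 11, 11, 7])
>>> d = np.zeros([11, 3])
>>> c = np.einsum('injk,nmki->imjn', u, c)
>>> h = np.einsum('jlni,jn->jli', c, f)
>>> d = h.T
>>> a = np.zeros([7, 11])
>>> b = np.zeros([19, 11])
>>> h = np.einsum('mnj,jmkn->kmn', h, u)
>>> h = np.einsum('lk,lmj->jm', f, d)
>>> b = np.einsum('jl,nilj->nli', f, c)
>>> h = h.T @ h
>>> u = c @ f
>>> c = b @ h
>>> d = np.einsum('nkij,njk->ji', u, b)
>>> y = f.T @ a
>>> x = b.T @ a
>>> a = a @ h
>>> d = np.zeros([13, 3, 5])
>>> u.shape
(7, 11, 3, 3)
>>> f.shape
(7, 3)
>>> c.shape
(7, 3, 11)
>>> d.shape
(13, 3, 5)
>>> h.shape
(11, 11)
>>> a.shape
(7, 11)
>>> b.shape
(7, 3, 11)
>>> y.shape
(3, 11)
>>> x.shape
(11, 3, 11)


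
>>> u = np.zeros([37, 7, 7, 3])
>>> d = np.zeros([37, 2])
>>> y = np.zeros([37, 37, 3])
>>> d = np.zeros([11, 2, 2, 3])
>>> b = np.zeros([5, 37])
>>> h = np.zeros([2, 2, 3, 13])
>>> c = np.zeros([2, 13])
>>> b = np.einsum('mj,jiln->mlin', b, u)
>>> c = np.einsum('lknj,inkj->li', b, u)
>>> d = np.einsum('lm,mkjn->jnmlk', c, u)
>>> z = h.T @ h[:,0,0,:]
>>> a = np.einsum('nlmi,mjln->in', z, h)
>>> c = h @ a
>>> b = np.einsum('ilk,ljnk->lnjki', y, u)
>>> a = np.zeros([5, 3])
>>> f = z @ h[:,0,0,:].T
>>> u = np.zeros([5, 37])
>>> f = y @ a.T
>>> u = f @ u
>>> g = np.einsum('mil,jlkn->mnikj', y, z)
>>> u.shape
(37, 37, 37)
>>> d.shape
(7, 3, 37, 5, 7)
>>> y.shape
(37, 37, 3)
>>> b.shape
(37, 7, 7, 3, 37)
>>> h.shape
(2, 2, 3, 13)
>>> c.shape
(2, 2, 3, 13)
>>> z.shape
(13, 3, 2, 13)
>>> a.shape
(5, 3)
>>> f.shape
(37, 37, 5)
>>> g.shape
(37, 13, 37, 2, 13)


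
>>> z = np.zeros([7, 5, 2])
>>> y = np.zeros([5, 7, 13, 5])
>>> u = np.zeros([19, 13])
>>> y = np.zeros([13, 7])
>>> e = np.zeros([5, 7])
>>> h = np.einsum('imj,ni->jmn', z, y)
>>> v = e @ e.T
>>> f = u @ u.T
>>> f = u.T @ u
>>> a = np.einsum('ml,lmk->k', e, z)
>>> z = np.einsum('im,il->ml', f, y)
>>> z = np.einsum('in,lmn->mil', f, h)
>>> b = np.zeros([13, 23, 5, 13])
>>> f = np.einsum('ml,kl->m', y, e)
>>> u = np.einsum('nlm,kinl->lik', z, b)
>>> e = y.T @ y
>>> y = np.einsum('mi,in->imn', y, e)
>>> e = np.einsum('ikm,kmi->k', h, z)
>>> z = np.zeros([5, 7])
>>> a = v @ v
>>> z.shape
(5, 7)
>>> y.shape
(7, 13, 7)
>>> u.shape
(13, 23, 13)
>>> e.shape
(5,)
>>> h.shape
(2, 5, 13)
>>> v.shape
(5, 5)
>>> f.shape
(13,)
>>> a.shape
(5, 5)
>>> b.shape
(13, 23, 5, 13)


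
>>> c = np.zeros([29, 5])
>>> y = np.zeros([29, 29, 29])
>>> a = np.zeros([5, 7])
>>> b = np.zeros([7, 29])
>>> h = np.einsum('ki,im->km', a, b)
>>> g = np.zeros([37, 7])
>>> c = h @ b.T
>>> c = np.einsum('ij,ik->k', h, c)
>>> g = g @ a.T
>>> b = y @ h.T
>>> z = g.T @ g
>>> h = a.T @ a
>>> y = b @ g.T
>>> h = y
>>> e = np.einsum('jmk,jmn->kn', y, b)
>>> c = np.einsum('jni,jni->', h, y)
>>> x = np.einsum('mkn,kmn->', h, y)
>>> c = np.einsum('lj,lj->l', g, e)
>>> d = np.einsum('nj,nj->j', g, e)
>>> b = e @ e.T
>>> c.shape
(37,)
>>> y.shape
(29, 29, 37)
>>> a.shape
(5, 7)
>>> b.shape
(37, 37)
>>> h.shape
(29, 29, 37)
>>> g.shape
(37, 5)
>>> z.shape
(5, 5)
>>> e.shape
(37, 5)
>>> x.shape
()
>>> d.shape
(5,)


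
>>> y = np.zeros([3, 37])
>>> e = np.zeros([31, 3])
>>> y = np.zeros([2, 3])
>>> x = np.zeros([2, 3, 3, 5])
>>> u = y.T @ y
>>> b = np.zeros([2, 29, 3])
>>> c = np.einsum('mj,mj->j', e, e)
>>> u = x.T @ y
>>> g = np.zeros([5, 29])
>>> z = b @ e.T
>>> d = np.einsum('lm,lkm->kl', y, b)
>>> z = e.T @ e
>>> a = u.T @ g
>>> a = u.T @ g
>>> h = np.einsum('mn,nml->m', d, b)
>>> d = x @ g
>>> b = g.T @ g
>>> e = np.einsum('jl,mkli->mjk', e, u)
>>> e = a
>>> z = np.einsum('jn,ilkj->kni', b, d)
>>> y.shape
(2, 3)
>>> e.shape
(3, 3, 3, 29)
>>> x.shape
(2, 3, 3, 5)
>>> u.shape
(5, 3, 3, 3)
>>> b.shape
(29, 29)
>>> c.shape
(3,)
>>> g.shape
(5, 29)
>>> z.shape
(3, 29, 2)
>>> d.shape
(2, 3, 3, 29)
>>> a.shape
(3, 3, 3, 29)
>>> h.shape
(29,)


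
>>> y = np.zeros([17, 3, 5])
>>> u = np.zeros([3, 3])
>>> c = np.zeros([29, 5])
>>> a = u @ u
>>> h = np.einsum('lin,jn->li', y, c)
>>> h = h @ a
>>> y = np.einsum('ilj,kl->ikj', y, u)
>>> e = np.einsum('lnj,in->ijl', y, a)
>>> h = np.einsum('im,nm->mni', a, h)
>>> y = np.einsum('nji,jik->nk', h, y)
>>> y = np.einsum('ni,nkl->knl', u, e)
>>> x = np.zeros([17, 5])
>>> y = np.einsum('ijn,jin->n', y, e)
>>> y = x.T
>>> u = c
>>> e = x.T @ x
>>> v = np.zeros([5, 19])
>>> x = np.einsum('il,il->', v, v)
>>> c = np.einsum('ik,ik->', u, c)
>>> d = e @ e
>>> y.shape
(5, 17)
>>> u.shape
(29, 5)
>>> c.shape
()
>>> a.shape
(3, 3)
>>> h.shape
(3, 17, 3)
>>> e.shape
(5, 5)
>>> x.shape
()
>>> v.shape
(5, 19)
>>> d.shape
(5, 5)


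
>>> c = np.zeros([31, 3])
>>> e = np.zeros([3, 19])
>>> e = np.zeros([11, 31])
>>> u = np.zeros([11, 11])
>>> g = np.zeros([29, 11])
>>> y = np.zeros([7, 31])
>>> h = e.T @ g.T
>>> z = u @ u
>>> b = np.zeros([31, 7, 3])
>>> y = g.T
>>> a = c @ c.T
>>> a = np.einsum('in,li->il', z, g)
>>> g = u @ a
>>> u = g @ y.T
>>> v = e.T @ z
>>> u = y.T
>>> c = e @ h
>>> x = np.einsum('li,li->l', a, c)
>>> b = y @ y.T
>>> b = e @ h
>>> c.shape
(11, 29)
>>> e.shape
(11, 31)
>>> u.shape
(29, 11)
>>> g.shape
(11, 29)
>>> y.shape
(11, 29)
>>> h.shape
(31, 29)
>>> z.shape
(11, 11)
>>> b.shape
(11, 29)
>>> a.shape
(11, 29)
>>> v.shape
(31, 11)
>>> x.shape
(11,)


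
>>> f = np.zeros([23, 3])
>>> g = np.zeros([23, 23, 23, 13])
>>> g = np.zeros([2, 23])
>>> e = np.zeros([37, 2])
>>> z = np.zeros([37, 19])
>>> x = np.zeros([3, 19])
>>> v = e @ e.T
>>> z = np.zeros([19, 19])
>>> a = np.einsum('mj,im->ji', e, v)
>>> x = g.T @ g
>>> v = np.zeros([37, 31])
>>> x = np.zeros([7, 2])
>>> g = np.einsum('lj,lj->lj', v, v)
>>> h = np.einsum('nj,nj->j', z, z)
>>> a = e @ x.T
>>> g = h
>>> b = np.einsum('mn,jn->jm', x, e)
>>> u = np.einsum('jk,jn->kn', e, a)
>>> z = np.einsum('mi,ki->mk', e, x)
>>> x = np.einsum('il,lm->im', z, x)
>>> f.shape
(23, 3)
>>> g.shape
(19,)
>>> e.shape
(37, 2)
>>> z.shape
(37, 7)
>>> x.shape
(37, 2)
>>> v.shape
(37, 31)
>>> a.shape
(37, 7)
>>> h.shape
(19,)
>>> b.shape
(37, 7)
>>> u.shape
(2, 7)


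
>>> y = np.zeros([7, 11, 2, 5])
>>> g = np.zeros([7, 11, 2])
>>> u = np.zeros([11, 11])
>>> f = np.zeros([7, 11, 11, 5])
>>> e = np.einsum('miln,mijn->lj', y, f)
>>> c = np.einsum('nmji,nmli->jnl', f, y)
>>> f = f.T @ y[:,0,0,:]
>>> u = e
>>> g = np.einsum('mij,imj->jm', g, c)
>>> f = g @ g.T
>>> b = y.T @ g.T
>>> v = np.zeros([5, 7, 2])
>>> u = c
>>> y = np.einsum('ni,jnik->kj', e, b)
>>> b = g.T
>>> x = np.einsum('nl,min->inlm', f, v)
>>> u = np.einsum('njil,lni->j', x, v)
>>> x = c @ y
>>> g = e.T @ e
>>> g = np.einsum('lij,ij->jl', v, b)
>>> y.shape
(2, 5)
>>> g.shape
(2, 5)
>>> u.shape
(2,)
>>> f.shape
(2, 2)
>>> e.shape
(2, 11)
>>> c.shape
(11, 7, 2)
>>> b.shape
(7, 2)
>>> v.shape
(5, 7, 2)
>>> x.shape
(11, 7, 5)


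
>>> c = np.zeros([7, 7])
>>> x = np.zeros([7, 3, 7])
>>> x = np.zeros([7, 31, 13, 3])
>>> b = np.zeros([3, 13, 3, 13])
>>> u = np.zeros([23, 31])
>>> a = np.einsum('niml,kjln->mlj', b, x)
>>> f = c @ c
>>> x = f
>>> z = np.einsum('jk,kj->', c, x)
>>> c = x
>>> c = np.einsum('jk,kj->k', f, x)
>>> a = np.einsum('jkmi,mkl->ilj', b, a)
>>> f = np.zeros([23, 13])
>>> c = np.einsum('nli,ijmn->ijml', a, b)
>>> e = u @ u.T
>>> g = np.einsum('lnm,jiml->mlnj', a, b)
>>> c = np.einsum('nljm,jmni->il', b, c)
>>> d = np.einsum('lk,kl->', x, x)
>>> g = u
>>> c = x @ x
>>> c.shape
(7, 7)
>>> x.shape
(7, 7)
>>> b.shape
(3, 13, 3, 13)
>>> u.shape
(23, 31)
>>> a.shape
(13, 31, 3)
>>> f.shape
(23, 13)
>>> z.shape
()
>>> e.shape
(23, 23)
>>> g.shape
(23, 31)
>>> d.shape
()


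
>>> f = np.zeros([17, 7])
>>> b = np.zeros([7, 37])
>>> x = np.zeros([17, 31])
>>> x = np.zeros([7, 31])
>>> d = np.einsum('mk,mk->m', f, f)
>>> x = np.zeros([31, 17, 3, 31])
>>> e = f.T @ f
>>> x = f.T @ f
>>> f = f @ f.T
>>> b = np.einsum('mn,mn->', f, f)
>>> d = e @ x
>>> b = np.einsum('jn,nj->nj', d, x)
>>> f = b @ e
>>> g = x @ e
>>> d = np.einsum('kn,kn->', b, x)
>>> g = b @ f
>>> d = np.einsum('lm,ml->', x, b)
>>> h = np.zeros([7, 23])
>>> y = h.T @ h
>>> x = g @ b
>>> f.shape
(7, 7)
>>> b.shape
(7, 7)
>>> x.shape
(7, 7)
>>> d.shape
()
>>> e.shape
(7, 7)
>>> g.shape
(7, 7)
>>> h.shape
(7, 23)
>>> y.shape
(23, 23)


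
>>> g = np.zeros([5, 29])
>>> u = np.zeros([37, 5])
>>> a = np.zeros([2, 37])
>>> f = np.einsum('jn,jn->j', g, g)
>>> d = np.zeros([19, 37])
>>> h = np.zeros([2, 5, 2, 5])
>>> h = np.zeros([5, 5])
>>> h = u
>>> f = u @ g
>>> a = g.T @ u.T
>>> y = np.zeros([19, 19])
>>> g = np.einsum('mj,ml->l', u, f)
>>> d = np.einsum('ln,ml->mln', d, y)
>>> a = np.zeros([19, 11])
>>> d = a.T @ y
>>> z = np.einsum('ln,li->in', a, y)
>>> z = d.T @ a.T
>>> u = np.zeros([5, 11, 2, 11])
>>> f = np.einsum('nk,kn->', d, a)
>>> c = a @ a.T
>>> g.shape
(29,)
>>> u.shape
(5, 11, 2, 11)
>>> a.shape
(19, 11)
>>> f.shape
()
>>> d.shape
(11, 19)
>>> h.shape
(37, 5)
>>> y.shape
(19, 19)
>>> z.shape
(19, 19)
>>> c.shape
(19, 19)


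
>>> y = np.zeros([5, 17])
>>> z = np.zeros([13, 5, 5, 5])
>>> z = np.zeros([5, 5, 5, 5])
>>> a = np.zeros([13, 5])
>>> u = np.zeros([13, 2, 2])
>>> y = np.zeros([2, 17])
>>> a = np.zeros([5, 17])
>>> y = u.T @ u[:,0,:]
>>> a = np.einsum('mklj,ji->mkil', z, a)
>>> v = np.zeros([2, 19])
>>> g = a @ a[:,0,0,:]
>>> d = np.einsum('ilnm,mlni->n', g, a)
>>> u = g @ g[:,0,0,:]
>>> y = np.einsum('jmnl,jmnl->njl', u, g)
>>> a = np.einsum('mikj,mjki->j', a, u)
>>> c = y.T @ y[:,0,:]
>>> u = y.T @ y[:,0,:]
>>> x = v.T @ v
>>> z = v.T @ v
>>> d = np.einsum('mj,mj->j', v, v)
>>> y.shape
(17, 5, 5)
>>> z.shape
(19, 19)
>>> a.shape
(5,)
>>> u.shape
(5, 5, 5)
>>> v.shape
(2, 19)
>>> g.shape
(5, 5, 17, 5)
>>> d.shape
(19,)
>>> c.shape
(5, 5, 5)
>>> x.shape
(19, 19)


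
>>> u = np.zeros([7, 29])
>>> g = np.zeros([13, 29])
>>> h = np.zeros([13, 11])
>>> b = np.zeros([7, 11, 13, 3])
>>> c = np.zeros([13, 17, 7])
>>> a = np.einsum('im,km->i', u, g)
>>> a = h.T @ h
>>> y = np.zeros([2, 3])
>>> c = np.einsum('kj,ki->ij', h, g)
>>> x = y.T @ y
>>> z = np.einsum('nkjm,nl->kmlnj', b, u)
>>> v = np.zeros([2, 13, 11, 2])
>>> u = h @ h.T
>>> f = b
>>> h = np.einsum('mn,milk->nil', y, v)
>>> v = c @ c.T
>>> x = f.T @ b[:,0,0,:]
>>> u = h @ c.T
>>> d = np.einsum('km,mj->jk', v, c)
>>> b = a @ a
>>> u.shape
(3, 13, 29)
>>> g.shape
(13, 29)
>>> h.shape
(3, 13, 11)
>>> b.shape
(11, 11)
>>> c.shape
(29, 11)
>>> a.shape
(11, 11)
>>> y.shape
(2, 3)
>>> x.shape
(3, 13, 11, 3)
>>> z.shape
(11, 3, 29, 7, 13)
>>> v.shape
(29, 29)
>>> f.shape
(7, 11, 13, 3)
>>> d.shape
(11, 29)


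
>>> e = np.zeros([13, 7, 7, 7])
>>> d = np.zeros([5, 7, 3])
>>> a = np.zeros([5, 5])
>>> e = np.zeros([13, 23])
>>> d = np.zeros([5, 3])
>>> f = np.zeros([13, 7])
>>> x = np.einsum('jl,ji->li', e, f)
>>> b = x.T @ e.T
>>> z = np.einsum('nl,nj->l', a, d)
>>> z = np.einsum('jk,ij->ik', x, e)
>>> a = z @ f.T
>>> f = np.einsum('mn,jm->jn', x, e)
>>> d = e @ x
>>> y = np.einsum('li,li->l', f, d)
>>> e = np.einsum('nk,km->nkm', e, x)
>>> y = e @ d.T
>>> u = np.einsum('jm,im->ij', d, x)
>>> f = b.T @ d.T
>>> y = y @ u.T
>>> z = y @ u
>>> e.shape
(13, 23, 7)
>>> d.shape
(13, 7)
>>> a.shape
(13, 13)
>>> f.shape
(13, 13)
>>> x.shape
(23, 7)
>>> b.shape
(7, 13)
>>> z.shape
(13, 23, 13)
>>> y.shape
(13, 23, 23)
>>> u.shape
(23, 13)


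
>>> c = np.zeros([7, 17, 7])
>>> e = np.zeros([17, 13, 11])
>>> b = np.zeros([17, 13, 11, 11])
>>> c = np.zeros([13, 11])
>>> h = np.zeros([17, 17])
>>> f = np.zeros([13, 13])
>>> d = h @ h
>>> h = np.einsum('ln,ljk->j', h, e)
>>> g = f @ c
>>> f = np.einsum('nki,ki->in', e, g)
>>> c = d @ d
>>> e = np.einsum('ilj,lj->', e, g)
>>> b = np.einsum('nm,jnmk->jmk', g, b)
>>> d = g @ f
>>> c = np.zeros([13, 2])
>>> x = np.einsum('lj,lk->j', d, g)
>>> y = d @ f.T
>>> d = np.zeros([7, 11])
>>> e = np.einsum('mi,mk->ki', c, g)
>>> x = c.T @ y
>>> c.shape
(13, 2)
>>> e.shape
(11, 2)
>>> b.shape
(17, 11, 11)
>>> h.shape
(13,)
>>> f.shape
(11, 17)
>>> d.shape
(7, 11)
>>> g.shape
(13, 11)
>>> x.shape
(2, 11)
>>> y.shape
(13, 11)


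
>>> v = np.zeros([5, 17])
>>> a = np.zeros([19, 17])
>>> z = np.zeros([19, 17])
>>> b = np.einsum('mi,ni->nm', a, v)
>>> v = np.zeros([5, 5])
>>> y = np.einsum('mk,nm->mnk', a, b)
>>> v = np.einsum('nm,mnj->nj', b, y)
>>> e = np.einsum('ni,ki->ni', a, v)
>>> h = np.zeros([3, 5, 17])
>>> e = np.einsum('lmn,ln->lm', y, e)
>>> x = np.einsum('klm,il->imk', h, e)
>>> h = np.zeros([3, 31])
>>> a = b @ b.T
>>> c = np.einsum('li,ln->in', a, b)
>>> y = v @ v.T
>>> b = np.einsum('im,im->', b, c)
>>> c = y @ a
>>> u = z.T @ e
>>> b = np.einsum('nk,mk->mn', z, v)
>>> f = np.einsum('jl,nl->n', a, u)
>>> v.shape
(5, 17)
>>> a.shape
(5, 5)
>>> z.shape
(19, 17)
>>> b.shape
(5, 19)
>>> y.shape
(5, 5)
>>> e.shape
(19, 5)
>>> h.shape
(3, 31)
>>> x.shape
(19, 17, 3)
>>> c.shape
(5, 5)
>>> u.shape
(17, 5)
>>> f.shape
(17,)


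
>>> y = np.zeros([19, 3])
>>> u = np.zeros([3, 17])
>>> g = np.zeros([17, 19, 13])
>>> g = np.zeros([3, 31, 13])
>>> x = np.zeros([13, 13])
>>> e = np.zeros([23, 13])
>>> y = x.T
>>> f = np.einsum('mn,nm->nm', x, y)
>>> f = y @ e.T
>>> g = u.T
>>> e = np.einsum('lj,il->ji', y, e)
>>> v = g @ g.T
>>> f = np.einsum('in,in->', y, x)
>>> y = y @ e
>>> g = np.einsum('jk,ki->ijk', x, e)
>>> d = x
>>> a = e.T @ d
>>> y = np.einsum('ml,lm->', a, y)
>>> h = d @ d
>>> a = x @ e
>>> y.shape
()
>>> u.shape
(3, 17)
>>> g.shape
(23, 13, 13)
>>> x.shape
(13, 13)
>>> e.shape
(13, 23)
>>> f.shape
()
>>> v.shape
(17, 17)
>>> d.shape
(13, 13)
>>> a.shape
(13, 23)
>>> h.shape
(13, 13)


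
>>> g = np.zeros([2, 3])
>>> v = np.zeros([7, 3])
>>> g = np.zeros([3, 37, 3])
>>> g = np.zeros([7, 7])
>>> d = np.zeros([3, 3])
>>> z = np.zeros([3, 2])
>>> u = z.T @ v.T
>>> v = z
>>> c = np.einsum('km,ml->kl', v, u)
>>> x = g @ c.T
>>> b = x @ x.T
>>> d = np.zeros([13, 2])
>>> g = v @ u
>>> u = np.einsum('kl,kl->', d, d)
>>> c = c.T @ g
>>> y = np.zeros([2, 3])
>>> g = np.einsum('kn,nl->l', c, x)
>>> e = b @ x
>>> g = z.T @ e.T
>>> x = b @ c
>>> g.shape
(2, 7)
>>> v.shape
(3, 2)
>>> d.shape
(13, 2)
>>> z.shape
(3, 2)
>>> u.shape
()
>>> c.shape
(7, 7)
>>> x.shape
(7, 7)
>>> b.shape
(7, 7)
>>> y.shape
(2, 3)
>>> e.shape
(7, 3)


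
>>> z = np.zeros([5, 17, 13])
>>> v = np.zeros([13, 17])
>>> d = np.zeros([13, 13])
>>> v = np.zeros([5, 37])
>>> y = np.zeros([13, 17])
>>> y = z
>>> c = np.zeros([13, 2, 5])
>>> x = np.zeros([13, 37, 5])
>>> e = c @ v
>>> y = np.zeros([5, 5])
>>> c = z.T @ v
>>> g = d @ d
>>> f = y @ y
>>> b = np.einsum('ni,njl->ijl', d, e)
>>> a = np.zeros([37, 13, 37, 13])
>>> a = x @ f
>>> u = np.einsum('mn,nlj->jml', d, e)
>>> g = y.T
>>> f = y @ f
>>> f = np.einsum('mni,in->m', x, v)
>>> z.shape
(5, 17, 13)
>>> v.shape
(5, 37)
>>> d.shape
(13, 13)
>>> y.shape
(5, 5)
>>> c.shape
(13, 17, 37)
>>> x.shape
(13, 37, 5)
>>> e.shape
(13, 2, 37)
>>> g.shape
(5, 5)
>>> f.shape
(13,)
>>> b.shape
(13, 2, 37)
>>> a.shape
(13, 37, 5)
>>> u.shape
(37, 13, 2)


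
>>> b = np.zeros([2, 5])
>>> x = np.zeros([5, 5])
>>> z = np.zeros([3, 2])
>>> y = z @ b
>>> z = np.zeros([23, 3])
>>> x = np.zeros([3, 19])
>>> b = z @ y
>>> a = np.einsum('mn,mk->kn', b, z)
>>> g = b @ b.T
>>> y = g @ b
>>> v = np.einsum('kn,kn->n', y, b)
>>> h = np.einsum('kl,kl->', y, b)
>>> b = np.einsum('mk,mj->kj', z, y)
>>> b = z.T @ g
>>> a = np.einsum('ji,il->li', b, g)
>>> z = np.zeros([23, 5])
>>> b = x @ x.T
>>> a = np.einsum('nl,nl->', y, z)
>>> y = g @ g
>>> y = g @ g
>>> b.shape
(3, 3)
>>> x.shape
(3, 19)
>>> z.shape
(23, 5)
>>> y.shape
(23, 23)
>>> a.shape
()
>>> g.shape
(23, 23)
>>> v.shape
(5,)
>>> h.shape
()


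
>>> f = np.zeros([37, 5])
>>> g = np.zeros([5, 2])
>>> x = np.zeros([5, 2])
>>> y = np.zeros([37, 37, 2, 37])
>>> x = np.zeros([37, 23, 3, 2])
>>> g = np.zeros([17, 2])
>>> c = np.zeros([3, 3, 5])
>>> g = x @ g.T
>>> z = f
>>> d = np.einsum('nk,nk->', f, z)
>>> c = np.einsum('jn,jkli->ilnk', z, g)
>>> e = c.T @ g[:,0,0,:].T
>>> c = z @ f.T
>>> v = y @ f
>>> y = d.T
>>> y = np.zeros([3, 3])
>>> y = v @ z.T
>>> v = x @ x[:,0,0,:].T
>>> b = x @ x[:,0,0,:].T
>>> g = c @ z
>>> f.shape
(37, 5)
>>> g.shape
(37, 5)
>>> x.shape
(37, 23, 3, 2)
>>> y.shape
(37, 37, 2, 37)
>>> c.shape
(37, 37)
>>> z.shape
(37, 5)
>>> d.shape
()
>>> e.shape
(23, 5, 3, 37)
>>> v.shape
(37, 23, 3, 37)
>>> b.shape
(37, 23, 3, 37)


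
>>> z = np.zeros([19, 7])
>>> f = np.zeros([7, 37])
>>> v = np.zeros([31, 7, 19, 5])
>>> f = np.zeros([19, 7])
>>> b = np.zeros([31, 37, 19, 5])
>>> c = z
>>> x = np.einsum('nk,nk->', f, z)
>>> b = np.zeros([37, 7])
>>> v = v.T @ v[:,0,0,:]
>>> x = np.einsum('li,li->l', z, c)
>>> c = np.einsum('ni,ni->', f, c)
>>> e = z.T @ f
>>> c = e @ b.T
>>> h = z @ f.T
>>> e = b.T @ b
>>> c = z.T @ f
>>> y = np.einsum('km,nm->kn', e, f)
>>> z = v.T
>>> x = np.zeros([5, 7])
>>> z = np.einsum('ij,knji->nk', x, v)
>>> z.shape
(19, 5)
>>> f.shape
(19, 7)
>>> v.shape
(5, 19, 7, 5)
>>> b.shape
(37, 7)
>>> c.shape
(7, 7)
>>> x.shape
(5, 7)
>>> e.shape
(7, 7)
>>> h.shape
(19, 19)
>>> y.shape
(7, 19)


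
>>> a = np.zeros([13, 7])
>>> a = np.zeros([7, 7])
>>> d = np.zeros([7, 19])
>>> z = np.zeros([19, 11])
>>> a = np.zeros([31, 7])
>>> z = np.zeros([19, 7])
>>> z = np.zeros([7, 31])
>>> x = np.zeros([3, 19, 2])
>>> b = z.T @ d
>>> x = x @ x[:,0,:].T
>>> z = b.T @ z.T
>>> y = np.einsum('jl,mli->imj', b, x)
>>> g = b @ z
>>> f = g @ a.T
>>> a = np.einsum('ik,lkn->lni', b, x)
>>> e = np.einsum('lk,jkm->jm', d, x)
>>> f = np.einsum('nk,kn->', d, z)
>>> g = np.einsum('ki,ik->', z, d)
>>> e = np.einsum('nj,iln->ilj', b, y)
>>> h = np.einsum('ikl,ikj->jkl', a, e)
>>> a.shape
(3, 3, 31)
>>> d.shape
(7, 19)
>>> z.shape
(19, 7)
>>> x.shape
(3, 19, 3)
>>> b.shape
(31, 19)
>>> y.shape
(3, 3, 31)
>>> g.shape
()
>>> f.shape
()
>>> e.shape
(3, 3, 19)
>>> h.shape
(19, 3, 31)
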